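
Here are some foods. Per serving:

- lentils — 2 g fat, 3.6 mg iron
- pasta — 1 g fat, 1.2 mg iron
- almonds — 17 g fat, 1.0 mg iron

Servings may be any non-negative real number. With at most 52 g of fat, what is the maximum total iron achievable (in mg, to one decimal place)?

93.6 mg

Iron per g fat: lentils 1.8, pasta 1.2, almonds 0.05882.
With no serving limits, spend the whole fat allowance on lentils: 52 g / 2 g × 3.6 mg = 93.6 mg.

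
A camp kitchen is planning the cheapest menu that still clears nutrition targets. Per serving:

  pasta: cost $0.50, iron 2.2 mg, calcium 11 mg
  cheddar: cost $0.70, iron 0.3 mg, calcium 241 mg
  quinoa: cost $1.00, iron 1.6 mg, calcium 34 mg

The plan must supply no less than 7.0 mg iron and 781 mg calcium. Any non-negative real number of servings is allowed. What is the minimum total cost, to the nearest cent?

Two binding constraints pin down two serving amounts, so the optimal mix uses at most two foods. The candidates are each food alone (scaled to the tighter of iron/calcium) and each pair with both constraints tight.
pasta only: max(7.0/2.2, 781/11) = 71 servings → $35.50.
cheddar only: max(7.0/0.3, 781/241) = 23.33 servings → $16.33.
quinoa only: max(7.0/1.6, 781/34) = 22.97 servings → $22.97.
pasta + cheddar with both tight: 2.757 servings and 3.115 servings → $3.56.
pasta + quinoa: the both-tight solution has a negative serving — not a feasible corner.
cheddar + quinoa with both tight: 2.695 servings and 3.87 servings → $5.76.
Cheapest feasible corner: $3.56.

$3.56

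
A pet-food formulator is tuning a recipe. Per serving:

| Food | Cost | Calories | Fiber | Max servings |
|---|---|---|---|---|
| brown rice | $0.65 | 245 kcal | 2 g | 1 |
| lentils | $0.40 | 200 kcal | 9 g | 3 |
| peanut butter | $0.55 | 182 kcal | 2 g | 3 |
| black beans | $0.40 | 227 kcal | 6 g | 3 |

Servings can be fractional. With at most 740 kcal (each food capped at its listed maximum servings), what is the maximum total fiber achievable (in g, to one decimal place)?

30.7 g

Fiber per kcal: lentils 0.045, black beans 0.02643, peanut butter 0.01099, brown rice 0.008163.
Take 3 servings of lentils: uses 600 kcal, +27.0 g fiber (running total 27.0 g).
Take 0.6167 servings of black beans: uses 140 kcal, +3.7 g fiber (running total 30.7 g).
Filling greedily by fiber-per-kcal is optimal for one linear limit, giving 30.7 g.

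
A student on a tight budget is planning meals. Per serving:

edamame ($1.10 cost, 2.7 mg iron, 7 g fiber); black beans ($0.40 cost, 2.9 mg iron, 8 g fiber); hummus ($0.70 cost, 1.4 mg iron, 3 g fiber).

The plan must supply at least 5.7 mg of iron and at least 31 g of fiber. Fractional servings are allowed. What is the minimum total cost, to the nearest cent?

The cheapest plan sits at a corner of the feasible region — with two constraints it uses at most two foods.
edamame only: max(5.7/2.7, 31/7) = 4.429 servings → $4.87.
black beans only: max(5.7/2.9, 31/8) = 3.875 servings → $1.55.
hummus only: max(5.7/1.4, 31/3) = 10.33 servings → $7.23.
edamame + black beans: intersection lies outside the first quadrant.
edamame + hummus with both targets exact would need a negative amount; discard.
black beans + hummus: the both-tight solution has a negative serving — not a feasible corner.
So the least-cost plan costs $1.55.

$1.55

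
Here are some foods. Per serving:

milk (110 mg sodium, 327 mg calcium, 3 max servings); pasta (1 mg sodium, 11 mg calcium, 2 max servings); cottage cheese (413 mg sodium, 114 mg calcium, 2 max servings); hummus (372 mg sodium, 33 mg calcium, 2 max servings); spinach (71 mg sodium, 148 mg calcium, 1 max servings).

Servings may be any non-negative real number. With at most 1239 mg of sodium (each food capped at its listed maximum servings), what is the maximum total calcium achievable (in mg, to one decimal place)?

1379.9 mg

Calcium per mg sodium: pasta 11, milk 2.973, spinach 2.085, cottage cheese 0.276, hummus 0.08871.
Take 2 servings of pasta: uses 2 mg sodium, +22.0 mg calcium (running total 22.0 mg).
Take 3 servings of milk: uses 330 mg sodium, +981.0 mg calcium (running total 1003.0 mg).
Take 1 serving of spinach: uses 71 mg sodium, +148.0 mg calcium (running total 1151.0 mg).
Take 2 servings of cottage cheese: uses 826 mg sodium, +228.0 mg calcium (running total 1379.0 mg).
Take 0.02688 servings of hummus: uses 10 mg sodium, +0.9 mg calcium (running total 1379.9 mg).
Greedy by best ratio exhausts the sodium allowance optimally: 1379.9 mg.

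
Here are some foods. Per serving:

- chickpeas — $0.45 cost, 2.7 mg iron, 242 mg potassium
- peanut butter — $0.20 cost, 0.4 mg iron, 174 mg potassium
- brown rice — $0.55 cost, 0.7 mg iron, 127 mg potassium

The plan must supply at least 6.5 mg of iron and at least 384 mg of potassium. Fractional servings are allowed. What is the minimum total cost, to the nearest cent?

With two linear requirements the optimum uses one or two foods; enumerate the corners.
chickpeas only: max(6.5/2.7, 384/242) = 2.407 servings → $1.08.
peanut butter only: max(6.5/0.4, 384/174) = 16.25 servings → $3.25.
brown rice only: max(6.5/0.7, 384/127) = 9.286 servings → $5.11.
chickpeas + peanut butter: intersection lies outside the first quadrant.
chickpeas + brown rice: intersection lies outside the first quadrant.
peanut butter + brown rice: the both-tight solution has a negative serving — not a feasible corner.
So the least-cost plan costs $1.08.

$1.08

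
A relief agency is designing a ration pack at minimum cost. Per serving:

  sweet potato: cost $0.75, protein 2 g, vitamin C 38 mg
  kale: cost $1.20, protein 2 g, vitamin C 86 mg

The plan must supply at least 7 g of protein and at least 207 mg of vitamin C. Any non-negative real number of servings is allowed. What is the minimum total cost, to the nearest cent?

$3.32

Minimising a linear cost over {protein ≥ 7, vitamin C ≥ 207, servings ≥ 0} — the optimum is at a vertex, using one or two foods.
sweet potato only: max(7/2, 207/38) = 5.447 servings → $4.09.
kale only: max(7/2, 207/86) = 3.5 servings → $4.20.
sweet potato + kale with both tight: 1.958 servings and 1.542 servings → $3.32.
So the least-cost plan costs $3.32.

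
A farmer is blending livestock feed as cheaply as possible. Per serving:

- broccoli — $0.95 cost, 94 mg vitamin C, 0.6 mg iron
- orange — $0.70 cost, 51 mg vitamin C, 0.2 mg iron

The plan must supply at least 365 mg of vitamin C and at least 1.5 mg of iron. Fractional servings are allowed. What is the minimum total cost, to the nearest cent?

$3.69

Two binding constraints pin down two serving amounts, so the optimal mix uses at most two foods. The candidates are each food alone (scaled to the tighter of vitamin C/iron) and each pair with both constraints tight.
broccoli only: max(365/94, 1.5/0.6) = 3.883 servings → $3.69.
orange only: max(365/51, 1.5/0.2) = 7.5 servings → $5.25.
broccoli + orange with both tight: 0.2966 servings and 6.61 servings → $4.91.
Cheapest feasible corner: $3.69.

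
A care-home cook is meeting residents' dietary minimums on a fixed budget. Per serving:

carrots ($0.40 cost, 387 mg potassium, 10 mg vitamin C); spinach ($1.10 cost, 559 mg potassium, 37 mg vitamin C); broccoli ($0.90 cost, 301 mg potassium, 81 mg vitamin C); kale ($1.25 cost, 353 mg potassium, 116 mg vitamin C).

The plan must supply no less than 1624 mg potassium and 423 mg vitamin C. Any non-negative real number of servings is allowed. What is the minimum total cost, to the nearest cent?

This is a tiny linear program; its minimum lies at a vertex of the feasible set. List the vertices and price them.
carrots only: max(1624/387, 423/10) = 42.3 servings → $16.92.
spinach only: max(1624/559, 423/37) = 11.43 servings → $12.58.
broccoli only: max(1624/301, 423/81) = 5.395 servings → $4.86.
kale only: max(1624/353, 423/116) = 4.601 servings → $5.75.
carrots + spinach with both targets exact would need a negative amount; discard.
carrots + broccoli with both tight: 0.149 servings and 5.204 servings → $4.74.
carrots + kale with both tight: 0.9445 servings and 3.565 servings → $4.83.
spinach + broccoli with both tight: 0.1236 servings and 5.166 servings → $4.79.
spinach + kale with both tight: 0.7544 servings and 3.406 servings → $5.09.
broccoli + kale: intersection lies outside the first quadrant.
The minimum over all feasible corners is $4.74.

$4.74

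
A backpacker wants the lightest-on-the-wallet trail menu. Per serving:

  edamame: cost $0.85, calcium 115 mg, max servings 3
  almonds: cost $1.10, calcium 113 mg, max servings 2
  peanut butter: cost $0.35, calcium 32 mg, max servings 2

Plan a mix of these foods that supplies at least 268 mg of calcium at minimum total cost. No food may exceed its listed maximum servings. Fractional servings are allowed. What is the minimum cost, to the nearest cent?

$1.98

Cost per mg of calcium: edamame $0.0074, almonds $0.0097, peanut butter $0.0109.
Take 2.33 servings of edamame: +268.0 mg calcium for $1.98 (total $1.98, still need 0.0 mg).
Greedy by cheapest-per-mg is optimal for a single linear constraint, so the minimum cost is $1.98.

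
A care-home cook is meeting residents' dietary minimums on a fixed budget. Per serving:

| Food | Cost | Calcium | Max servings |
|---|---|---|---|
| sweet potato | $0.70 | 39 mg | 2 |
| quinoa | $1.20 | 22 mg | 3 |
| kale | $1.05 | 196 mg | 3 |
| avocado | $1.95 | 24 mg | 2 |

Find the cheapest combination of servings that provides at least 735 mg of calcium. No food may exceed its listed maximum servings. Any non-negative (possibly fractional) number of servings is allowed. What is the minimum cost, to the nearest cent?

Cost per mg of calcium: kale $0.0054, sweet potato $0.0179, quinoa $0.0545, avocado $0.0813.
Take 3 servings of kale: +588.0 mg calcium for $3.15 (total $3.15, still need 147.0 mg).
Take 2 servings of sweet potato: +78.0 mg calcium for $1.40 (total $4.55, still need 69.0 mg).
Take 3 servings of quinoa: +66.0 mg calcium for $3.60 (total $8.15, still need 3.0 mg).
Take 0.125 servings of avocado: +3.0 mg calcium for $0.24 (total $8.39, still need 0.0 mg).
Greedy by cheapest-per-mg is optimal for a single linear constraint, so the minimum cost is $8.39.

$8.39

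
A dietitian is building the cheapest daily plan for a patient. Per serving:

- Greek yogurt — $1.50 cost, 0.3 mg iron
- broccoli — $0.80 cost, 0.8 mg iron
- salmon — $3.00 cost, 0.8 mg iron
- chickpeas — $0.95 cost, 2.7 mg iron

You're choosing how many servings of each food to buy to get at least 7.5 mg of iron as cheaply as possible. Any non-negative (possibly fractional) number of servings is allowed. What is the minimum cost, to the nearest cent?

Cost per mg of iron: chickpeas $0.3519, broccoli $1.0000, salmon $3.7500, Greek yogurt $5.0000.
With no serving limits, use only chickpeas: 7.5 mg / 2.7 mg = 2.778 servings × $0.95 = $2.64.

$2.64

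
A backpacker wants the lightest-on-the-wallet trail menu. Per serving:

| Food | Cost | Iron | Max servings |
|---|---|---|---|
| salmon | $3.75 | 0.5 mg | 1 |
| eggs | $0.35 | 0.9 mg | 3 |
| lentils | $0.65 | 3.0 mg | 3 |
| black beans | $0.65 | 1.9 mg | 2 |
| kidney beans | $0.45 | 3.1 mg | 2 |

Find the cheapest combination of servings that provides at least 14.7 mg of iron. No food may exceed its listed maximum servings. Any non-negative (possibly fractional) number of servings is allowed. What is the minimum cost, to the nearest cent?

$2.74

Cost per mg of iron: kidney beans $0.1452, lentils $0.2167, black beans $0.3421, eggs $0.3889, salmon $7.5000.
Take 2 servings of kidney beans: +6.2 mg iron for $0.90 (total $0.90, still need 8.5 mg).
Take 2.833 servings of lentils: +8.5 mg iron for $1.84 (total $2.74, still need 0.0 mg).
Filling from the cheapest source first is optimal under one linear minimum: $2.74.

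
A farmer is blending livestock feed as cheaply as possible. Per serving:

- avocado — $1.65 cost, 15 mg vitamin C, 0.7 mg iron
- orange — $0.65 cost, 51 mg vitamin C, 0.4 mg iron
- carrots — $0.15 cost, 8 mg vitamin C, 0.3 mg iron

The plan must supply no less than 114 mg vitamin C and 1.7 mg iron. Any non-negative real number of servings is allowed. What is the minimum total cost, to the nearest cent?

$1.62

With two linear requirements the optimum uses one or two foods; enumerate the corners.
avocado only: max(114/15, 1.7/0.7) = 7.6 servings → $12.54.
orange only: max(114/51, 1.7/0.4) = 4.25 servings → $2.76.
carrots only: max(114/8, 1.7/0.3) = 14.25 servings → $2.14.
avocado + orange with both tight: 1.384 servings and 1.828 servings → $3.47.
avocado + carrots with both targets exact would need a negative amount; discard.
orange + carrots with both tight: 1.702 servings and 3.397 servings → $1.62.
The minimum over all feasible corners is $1.62.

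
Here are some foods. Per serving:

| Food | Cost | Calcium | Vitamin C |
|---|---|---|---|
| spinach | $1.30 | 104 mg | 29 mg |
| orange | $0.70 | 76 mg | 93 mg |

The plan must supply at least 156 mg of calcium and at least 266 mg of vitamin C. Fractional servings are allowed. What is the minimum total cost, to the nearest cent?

$2.00

spinach only: max(156/104, 266/29) = 9.172 servings → $11.92.
orange only: max(156/76, 266/93) = 2.86 servings → $2.00.
spinach + orange with both targets exact would need a negative amount; discard.
The minimum over all feasible corners is $2.00.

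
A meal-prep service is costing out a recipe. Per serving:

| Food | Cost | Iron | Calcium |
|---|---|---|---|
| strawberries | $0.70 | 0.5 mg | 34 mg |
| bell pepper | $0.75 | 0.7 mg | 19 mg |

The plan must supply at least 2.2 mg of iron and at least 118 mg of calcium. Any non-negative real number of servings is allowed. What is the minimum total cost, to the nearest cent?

A basic optimal solution has at most two foods positive. Try each food alone and each pair with both targets met exactly.
strawberries only: max(2.2/0.5, 118/34) = 4.4 servings → $3.08.
bell pepper only: max(2.2/0.7, 118/19) = 6.211 servings → $4.66.
strawberries + bell pepper with both tight: 2.853 servings and 1.105 servings → $2.83.
So the least-cost plan costs $2.83.

$2.83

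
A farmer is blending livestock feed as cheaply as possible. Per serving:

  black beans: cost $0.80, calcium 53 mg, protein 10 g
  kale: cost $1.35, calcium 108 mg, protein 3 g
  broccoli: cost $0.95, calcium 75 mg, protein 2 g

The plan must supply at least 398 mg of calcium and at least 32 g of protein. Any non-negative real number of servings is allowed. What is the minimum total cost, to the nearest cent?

$5.31

A basic optimal solution has at most two foods positive. Try each food alone and each pair with both targets met exactly.
black beans only: max(398/53, 32/10) = 7.509 servings → $6.01.
kale only: max(398/108, 32/3) = 10.67 servings → $14.40.
broccoli only: max(398/75, 32/2) = 16 servings → $15.20.
black beans + kale with both tight: 2.456 servings and 2.48 servings → $5.31.
black beans + broccoli with both tight: 2.491 servings and 3.547 servings → $5.36.
kale + broccoli: the both-tight solution has a negative serving — not a feasible corner.
So the least-cost plan costs $5.31.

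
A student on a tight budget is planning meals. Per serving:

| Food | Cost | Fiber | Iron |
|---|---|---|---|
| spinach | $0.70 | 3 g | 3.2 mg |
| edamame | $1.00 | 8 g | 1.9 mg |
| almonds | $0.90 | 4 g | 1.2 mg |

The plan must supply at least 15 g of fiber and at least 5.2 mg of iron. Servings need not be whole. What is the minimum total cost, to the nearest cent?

$2.09

Two binding constraints pin down two serving amounts, so the optimal mix uses at most two foods. The candidates are each food alone (scaled to the tighter of fiber/iron) and each pair with both constraints tight.
spinach only: max(15/3, 5.2/3.2) = 5 servings → $3.50.
edamame only: max(15/8, 5.2/1.9) = 2.737 servings → $2.74.
almonds only: max(15/4, 5.2/1.2) = 4.333 servings → $3.90.
spinach + edamame with both tight: 0.6583 servings and 1.628 servings → $2.09.
spinach + almonds with both tight: 0.3043 servings and 3.522 servings → $3.38.
edamame + almonds: intersection lies outside the first quadrant.
The minimum over all feasible corners is $2.09.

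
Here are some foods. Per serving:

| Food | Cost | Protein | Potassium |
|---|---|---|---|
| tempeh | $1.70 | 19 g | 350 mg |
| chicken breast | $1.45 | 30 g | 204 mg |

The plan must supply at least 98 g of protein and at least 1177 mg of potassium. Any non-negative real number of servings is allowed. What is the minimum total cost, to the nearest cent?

$6.54

The cheapest plan sits at a corner of the feasible region — with two constraints it uses at most two foods.
tempeh only: max(98/19, 1177/350) = 5.158 servings → $8.77.
chicken breast only: max(98/30, 1177/204) = 5.77 servings → $8.37.
tempeh + chicken breast with both tight: 2.312 servings and 1.802 servings → $6.54.
Cheapest feasible corner: $6.54.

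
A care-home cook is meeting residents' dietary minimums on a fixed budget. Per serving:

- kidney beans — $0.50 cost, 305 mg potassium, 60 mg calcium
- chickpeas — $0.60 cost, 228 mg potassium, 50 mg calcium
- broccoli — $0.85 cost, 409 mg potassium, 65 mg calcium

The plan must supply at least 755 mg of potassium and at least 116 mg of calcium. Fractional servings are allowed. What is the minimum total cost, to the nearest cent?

With two linear requirements the optimum uses one or two foods; enumerate the corners.
kidney beans only: max(755/305, 116/60) = 2.475 servings → $1.24.
chickpeas only: max(755/228, 116/50) = 3.311 servings → $1.99.
broccoli only: max(755/409, 116/65) = 1.846 servings → $1.57.
kidney beans + chickpeas: intersection lies outside the first quadrant.
kidney beans + broccoli: intersection lies outside the first quadrant.
chickpeas + broccoli with both targets exact would need a negative amount; discard.
So the least-cost plan costs $1.24.

$1.24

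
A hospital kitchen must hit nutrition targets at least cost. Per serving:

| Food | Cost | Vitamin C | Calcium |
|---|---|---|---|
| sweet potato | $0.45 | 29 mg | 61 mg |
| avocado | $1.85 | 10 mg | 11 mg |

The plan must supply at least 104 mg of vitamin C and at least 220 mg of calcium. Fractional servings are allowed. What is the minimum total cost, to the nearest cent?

$1.62

sweet potato only: max(104/29, 220/61) = 3.607 servings → $1.62.
avocado only: max(104/10, 220/11) = 20 servings → $37.00.
sweet potato + avocado with both targets exact would need a negative amount; discard.
Cheapest feasible corner: $1.62.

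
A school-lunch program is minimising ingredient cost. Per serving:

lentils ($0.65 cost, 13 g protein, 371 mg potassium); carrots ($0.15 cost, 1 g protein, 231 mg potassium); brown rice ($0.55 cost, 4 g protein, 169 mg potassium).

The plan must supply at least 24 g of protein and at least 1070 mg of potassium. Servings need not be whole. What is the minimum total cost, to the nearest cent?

$1.39

At the optimum either one food covers both requirements or two foods hit both targets exactly; no other combination can be cheaper.
lentils only: max(24/13, 1070/371) = 2.884 servings → $1.87.
carrots only: max(24/1, 1070/231) = 24 servings → $3.60.
brown rice only: max(24/4, 1070/169) = 6.331 servings → $3.48.
lentils + carrots with both tight: 1.7 servings and 1.902 servings → $1.39.
lentils + brown rice: intersection lies outside the first quadrant.
carrots + brown rice with both tight: 0.2967 servings and 5.926 servings → $3.30.
Cheapest feasible corner: $1.39.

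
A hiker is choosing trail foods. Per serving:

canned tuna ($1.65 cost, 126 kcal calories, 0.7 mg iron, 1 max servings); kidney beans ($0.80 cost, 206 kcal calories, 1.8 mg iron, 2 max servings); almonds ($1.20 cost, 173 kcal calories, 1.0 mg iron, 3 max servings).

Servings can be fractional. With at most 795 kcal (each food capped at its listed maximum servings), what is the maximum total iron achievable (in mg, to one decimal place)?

Iron per kcal: kidney beans 0.008738, almonds 0.00578, canned tuna 0.005556.
Take 2 servings of kidney beans: uses 412 kcal, +3.6 mg iron (running total 3.6 mg).
Take 2.214 servings of almonds: uses 383 kcal, +2.2 mg iron (running total 5.8 mg).
Filling greedily by iron-per-kcal is optimal for one linear limit, giving 5.8 mg.

5.8 mg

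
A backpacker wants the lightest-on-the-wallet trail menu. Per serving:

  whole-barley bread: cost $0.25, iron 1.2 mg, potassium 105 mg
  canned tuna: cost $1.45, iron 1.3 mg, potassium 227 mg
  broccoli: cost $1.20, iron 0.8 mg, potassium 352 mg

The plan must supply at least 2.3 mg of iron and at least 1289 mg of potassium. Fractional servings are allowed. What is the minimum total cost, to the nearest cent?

$3.07

whole-barley bread only: max(2.3/1.2, 1289/105) = 12.28 servings → $3.07.
canned tuna only: max(2.3/1.3, 1289/227) = 5.678 servings → $8.23.
broccoli only: max(2.3/0.8, 1289/352) = 3.662 servings → $4.39.
whole-barley bread + canned tuna: intersection lies outside the first quadrant.
whole-barley bread + broccoli: intersection lies outside the first quadrant.
canned tuna + broccoli with both targets exact would need a negative amount; discard.
Cheapest feasible corner: $3.07.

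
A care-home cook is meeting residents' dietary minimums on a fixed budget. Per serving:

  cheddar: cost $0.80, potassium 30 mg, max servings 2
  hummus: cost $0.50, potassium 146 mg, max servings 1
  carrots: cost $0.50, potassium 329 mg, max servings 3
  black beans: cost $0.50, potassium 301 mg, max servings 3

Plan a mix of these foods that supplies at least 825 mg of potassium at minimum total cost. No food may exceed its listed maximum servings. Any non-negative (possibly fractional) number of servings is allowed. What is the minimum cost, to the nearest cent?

Cost per mg of potassium: carrots $0.0015, black beans $0.0017, hummus $0.0034, cheddar $0.0267.
Take 2.508 servings of carrots: +825.0 mg potassium for $1.25 (total $1.25, still need 0.0 mg).
Filling from the cheapest source first is optimal under one linear minimum: $1.25.

$1.25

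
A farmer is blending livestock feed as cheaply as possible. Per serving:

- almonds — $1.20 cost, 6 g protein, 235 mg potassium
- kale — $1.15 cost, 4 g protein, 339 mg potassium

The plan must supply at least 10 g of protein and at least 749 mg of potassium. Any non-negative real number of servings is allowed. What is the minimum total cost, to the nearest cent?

almonds only: max(10/6, 749/235) = 3.187 servings → $3.82.
kale only: max(10/4, 749/339) = 2.5 servings → $2.88.
almonds + kale with both tight: 0.3601 servings and 1.96 servings → $2.69.
Cheapest feasible corner: $2.69.

$2.69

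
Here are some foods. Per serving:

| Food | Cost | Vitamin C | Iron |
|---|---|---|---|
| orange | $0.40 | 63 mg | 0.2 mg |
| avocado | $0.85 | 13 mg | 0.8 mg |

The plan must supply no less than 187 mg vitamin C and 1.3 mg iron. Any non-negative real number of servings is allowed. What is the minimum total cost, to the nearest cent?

Compare the cost at each extreme point of the feasible region.
orange only: max(187/63, 1.3/0.2) = 6.5 servings → $2.60.
avocado only: max(187/13, 1.3/0.8) = 14.38 servings → $12.23.
orange + avocado with both tight: 2.776 servings and 0.931 servings → $1.90.
Cheapest feasible corner: $1.90.

$1.90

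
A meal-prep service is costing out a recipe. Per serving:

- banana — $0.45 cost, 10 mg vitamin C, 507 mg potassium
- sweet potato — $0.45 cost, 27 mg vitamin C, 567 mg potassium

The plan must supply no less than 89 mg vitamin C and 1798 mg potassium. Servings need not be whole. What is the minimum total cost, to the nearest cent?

banana only: max(89/10, 1798/507) = 8.9 servings → $4.00.
sweet potato only: max(89/27, 1798/567) = 3.296 servings → $1.48.
banana + sweet potato: the both-tight solution has a negative serving — not a feasible corner.
So the least-cost plan costs $1.48.

$1.48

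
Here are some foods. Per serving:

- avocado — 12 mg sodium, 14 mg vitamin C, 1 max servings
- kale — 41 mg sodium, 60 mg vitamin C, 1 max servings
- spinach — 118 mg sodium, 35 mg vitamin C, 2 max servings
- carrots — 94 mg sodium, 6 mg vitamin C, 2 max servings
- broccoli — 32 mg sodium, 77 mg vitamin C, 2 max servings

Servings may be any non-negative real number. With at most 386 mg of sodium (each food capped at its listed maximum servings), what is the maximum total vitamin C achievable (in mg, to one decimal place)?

300.1 mg

Vitamin C per mg sodium: broccoli 2.406, kale 1.463, avocado 1.167, spinach 0.2966, carrots 0.06383.
Take 2 servings of broccoli: uses 64 mg sodium, +154.0 mg vitamin C (running total 154.0 mg).
Take 1 serving of kale: uses 41 mg sodium, +60.0 mg vitamin C (running total 214.0 mg).
Take 1 serving of avocado: uses 12 mg sodium, +14.0 mg vitamin C (running total 228.0 mg).
Take 2 servings of spinach: uses 236 mg sodium, +70.0 mg vitamin C (running total 298.0 mg).
Take 0.3511 servings of carrots: uses 33 mg sodium, +2.1 mg vitamin C (running total 300.1 mg).
Greedy by best ratio exhausts the sodium allowance optimally: 300.1 mg.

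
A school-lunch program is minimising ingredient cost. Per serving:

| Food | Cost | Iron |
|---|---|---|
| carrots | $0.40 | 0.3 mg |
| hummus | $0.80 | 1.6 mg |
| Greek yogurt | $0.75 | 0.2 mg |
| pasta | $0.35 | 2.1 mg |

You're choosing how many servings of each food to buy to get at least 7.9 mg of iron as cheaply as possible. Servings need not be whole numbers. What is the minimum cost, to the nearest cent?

$1.32

Cost per mg of iron: pasta $0.1667, hummus $0.5000, carrots $1.3333, Greek yogurt $3.7500.
With no serving limits, use only pasta: 7.9 mg / 2.1 mg = 3.762 servings × $0.35 = $1.32.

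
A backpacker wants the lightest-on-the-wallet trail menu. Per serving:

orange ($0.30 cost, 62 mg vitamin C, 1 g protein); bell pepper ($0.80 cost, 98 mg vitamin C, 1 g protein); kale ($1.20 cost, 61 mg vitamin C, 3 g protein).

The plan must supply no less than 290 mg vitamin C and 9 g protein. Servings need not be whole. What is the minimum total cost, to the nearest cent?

$2.70

orange only: max(290/62, 9/1) = 9 servings → $2.70.
bell pepper only: max(290/98, 9/1) = 9 servings → $7.20.
kale only: max(290/61, 9/3) = 4.754 servings → $5.70.
orange + bell pepper: intersection lies outside the first quadrant.
orange + kale with both tight: 2.568 servings and 2.144 servings → $3.34.
bell pepper + kale with both tight: 1.378 servings and 2.541 servings → $4.15.
Cheapest feasible corner: $2.70.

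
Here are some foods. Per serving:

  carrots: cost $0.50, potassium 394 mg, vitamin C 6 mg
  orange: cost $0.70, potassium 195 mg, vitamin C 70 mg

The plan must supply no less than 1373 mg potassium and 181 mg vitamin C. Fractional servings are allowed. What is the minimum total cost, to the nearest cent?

$2.82

With two linear requirements the optimum uses one or two foods; enumerate the corners.
carrots only: max(1373/394, 181/6) = 30.17 servings → $15.08.
orange only: max(1373/195, 181/70) = 7.041 servings → $4.93.
carrots + orange with both tight: 2.303 servings and 2.388 servings → $2.82.
The minimum over all feasible corners is $2.82.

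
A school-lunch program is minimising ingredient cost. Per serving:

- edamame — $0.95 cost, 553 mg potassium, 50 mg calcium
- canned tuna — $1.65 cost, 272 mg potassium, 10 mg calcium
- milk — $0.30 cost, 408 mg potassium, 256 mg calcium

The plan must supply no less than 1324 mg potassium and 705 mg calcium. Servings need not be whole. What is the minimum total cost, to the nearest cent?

At the optimum either one food covers both requirements or two foods hit both targets exactly; no other combination can be cheaper.
edamame only: max(1324/553, 705/50) = 14.1 servings → $13.39.
canned tuna only: max(1324/272, 705/10) = 70.5 servings → $116.33.
milk only: max(1324/408, 705/256) = 3.245 servings → $0.97.
edamame + canned tuna: the both-tight solution has a negative serving — not a feasible corner.
edamame + milk with both tight: 0.4234 servings and 2.671 servings → $1.20.
canned tuna + milk with both tight: 0.7826 servings and 2.723 servings → $2.11.
The minimum over all feasible corners is $0.97.

$0.97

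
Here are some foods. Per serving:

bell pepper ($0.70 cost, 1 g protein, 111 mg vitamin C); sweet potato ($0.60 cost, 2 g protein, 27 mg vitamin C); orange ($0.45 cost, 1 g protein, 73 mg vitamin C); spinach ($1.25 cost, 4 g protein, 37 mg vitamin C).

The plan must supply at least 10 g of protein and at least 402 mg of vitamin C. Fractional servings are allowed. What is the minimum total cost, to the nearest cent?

Two binding constraints pin down two serving amounts, so the optimal mix uses at most two foods. The candidates are each food alone (scaled to the tighter of protein/vitamin C) and each pair with both constraints tight.
bell pepper only: max(10/1, 402/111) = 10 servings → $7.00.
sweet potato only: max(10/2, 402/27) = 14.89 servings → $8.93.
orange only: max(10/1, 402/73) = 10 servings → $4.50.
spinach only: max(10/4, 402/37) = 10.86 servings → $13.58.
bell pepper + sweet potato with both tight: 2.738 servings and 3.631 servings → $4.10.
bell pepper + orange: intersection lies outside the first quadrant.
bell pepper + spinach with both tight: 3.042 servings and 1.74 servings → $4.30.
sweet potato + orange with both tight: 2.756 servings and 4.487 servings → $3.67.
sweet potato + spinach: the both-tight solution has a negative serving — not a feasible corner.
orange + spinach with both tight: 4.855 servings and 1.286 servings → $3.79.
The minimum over all feasible corners is $3.67.

$3.67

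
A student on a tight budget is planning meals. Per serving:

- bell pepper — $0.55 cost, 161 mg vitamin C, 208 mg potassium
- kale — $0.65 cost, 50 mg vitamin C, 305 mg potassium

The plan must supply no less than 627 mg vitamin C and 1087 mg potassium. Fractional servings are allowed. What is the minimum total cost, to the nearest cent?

$2.69

A basic optimal solution has at most two foods positive. Try each food alone and each pair with both targets met exactly.
bell pepper only: max(627/161, 1087/208) = 5.226 servings → $2.87.
kale only: max(627/50, 1087/305) = 12.54 servings → $8.15.
bell pepper + kale with both tight: 3.537 servings and 1.152 servings → $2.69.
Cheapest feasible corner: $2.69.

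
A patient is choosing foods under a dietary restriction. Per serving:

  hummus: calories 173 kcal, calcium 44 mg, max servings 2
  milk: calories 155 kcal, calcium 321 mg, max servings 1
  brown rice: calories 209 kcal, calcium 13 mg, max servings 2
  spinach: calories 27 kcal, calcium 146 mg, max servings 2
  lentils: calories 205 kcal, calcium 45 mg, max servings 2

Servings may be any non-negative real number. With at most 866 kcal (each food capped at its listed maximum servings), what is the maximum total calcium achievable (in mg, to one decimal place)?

769.3 mg

Calcium per kcal: spinach 5.407, milk 2.071, hummus 0.2543, lentils 0.2195, brown rice 0.0622.
Take 2 servings of spinach: uses 54 kcal, +292.0 mg calcium (running total 292.0 mg).
Take 1 serving of milk: uses 155 kcal, +321.0 mg calcium (running total 613.0 mg).
Take 2 servings of hummus: uses 346 kcal, +88.0 mg calcium (running total 701.0 mg).
Take 1.517 servings of lentils: uses 311 kcal, +68.3 mg calcium (running total 769.3 mg).
Filling greedily by calcium-per-kcal is optimal for one linear limit, giving 769.3 mg.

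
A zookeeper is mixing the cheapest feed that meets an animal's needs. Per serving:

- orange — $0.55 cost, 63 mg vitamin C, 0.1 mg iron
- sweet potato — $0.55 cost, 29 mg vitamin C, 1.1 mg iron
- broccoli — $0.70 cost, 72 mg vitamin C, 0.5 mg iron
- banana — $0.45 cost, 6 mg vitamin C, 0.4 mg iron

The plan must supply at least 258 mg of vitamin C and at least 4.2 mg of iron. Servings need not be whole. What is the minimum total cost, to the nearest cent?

$3.23

Minimising a linear cost over {vitamin C ≥ 258, iron ≥ 4.2, servings ≥ 0} — the optimum is at a vertex, using one or two foods.
orange only: max(258/63, 4.2/0.1) = 42 servings → $23.10.
sweet potato only: max(258/29, 4.2/1.1) = 8.897 servings → $4.89.
broccoli only: max(258/72, 4.2/0.5) = 8.4 servings → $5.88.
banana only: max(258/6, 4.2/0.4) = 43 servings → $19.35.
orange + sweet potato with both tight: 2.44 servings and 3.596 servings → $3.32.
orange + broccoli: the both-tight solution has a negative serving — not a feasible corner.
orange + banana with both tight: 3.171 servings and 9.707 servings → $6.11.
sweet potato + broccoli with both tight: 2.68 servings and 2.504 servings → $3.23.
sweet potato + banana: the both-tight solution has a negative serving — not a feasible corner.
broccoli + banana with both tight: 3.023 servings and 6.721 servings → $5.14.
The minimum over all feasible corners is $3.23.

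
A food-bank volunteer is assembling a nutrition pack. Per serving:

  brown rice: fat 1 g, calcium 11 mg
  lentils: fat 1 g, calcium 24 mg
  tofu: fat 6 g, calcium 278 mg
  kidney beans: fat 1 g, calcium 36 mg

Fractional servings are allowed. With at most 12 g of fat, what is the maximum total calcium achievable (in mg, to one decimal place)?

Calcium per g fat: tofu 46.33, kidney beans 36, lentils 24, brown rice 11.
With no serving limits, spend the whole fat allowance on tofu: 12 g / 6 g × 278 mg = 556.0 mg.

556.0 mg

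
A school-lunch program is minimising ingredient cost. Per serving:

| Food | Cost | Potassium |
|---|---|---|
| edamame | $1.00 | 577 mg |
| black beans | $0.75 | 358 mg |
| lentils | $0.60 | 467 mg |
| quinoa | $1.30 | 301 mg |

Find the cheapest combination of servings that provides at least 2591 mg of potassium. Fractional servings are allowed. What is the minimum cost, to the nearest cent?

$3.33

Cost per mg of potassium: lentils $0.0013, edamame $0.0017, black beans $0.0021, quinoa $0.0043.
With no serving limits, use only lentils: 2591 mg / 467 mg = 5.548 servings × $0.60 = $3.33.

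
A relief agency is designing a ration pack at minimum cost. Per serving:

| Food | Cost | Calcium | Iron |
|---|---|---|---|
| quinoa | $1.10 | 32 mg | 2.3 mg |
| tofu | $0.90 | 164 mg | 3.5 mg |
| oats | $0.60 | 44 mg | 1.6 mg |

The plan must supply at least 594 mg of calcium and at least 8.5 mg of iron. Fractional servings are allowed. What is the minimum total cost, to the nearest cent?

A basic optimal solution has at most two foods positive. Try each food alone and each pair with both targets met exactly.
quinoa only: max(594/32, 8.5/2.3) = 18.56 servings → $20.42.
tofu only: max(594/164, 8.5/3.5) = 3.622 servings → $3.26.
oats only: max(594/44, 8.5/1.6) = 13.5 servings → $8.10.
quinoa + tofu: the both-tight solution has a negative serving — not a feasible corner.
quinoa + oats: the both-tight solution has a negative serving — not a feasible corner.
tofu + oats: intersection lies outside the first quadrant.
So the least-cost plan costs $3.26.

$3.26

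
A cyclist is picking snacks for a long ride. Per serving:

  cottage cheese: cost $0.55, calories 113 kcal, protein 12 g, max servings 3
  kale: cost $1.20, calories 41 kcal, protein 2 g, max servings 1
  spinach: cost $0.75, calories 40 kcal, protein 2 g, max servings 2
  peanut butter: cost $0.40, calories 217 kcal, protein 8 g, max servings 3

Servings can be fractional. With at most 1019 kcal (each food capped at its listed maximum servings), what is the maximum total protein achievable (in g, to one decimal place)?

62.6 g

Protein per kcal: cottage cheese 0.1062, spinach 0.05, kale 0.04878, peanut butter 0.03687.
Take 3 servings of cottage cheese: uses 339 kcal, +36.0 g protein (running total 36.0 g).
Take 2 servings of spinach: uses 80 kcal, +4.0 g protein (running total 40.0 g).
Take 1 serving of kale: uses 41 kcal, +2.0 g protein (running total 42.0 g).
Take 2.576 servings of peanut butter: uses 559 kcal, +20.6 g protein (running total 62.6 g).
Filling greedily by protein-per-kcal is optimal for one linear limit, giving 62.6 g.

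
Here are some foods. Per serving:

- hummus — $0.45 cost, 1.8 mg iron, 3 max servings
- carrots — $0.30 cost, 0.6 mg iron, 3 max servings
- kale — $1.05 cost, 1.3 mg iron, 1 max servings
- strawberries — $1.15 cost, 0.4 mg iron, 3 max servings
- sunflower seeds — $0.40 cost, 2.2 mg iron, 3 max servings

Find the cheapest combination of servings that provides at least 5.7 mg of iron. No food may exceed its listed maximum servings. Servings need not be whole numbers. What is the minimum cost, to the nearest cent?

$1.04

Cost per mg of iron: sunflower seeds $0.1818, hummus $0.2500, carrots $0.5000, kale $0.8077, strawberries $2.8750.
Take 2.591 servings of sunflower seeds: +5.7 mg iron for $1.04 (total $1.04, still need 0.0 mg).
Filling from the cheapest source first is optimal under one linear minimum: $1.04.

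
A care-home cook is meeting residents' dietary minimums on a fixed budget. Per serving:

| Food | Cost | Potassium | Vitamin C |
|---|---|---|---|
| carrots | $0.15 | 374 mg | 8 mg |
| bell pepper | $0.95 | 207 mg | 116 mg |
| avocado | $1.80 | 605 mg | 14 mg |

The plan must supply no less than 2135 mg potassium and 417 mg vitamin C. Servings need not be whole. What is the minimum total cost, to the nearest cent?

Check every corner: each single food scaled to meet both minima, and each pair solved so both constraints bind.
carrots only: max(2135/374, 417/8) = 52.12 servings → $7.82.
bell pepper only: max(2135/207, 417/116) = 10.31 servings → $9.80.
avocado only: max(2135/605, 417/14) = 29.79 servings → $53.61.
carrots + bell pepper with both tight: 3.866 servings and 3.328 servings → $3.74.
carrots + avocado: the both-tight solution has a negative serving — not a feasible corner.
bell pepper + avocado with both tight: 3.305 servings and 2.398 servings → $7.46.
The minimum over all feasible corners is $3.74.

$3.74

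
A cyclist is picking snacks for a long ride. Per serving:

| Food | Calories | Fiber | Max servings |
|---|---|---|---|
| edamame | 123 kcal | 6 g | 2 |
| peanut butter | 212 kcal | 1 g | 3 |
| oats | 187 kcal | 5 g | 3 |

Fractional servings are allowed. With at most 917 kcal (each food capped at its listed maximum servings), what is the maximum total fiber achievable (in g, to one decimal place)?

27.5 g

Fiber per kcal: edamame 0.04878, oats 0.02674, peanut butter 0.004717.
Take 2 servings of edamame: uses 246 kcal, +12.0 g fiber (running total 12.0 g).
Take 3 servings of oats: uses 561 kcal, +15.0 g fiber (running total 27.0 g).
Take 0.5189 servings of peanut butter: uses 110 kcal, +0.5 g fiber (running total 27.5 g).
Greedy by best ratio exhausts the calories allowance optimally: 27.5 g.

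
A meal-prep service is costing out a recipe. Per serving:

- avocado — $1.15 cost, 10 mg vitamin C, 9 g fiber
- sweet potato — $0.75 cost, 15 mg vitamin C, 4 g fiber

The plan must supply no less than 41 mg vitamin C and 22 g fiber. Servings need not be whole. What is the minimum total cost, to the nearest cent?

An LP optimum is at a vertex; with two nutrient constraints at most two foods are used. Check each candidate.
avocado only: max(41/10, 22/9) = 4.1 servings → $4.71.
sweet potato only: max(41/15, 22/4) = 5.5 servings → $4.12.
avocado + sweet potato with both tight: 1.747 servings and 1.568 servings → $3.19.
So the least-cost plan costs $3.19.

$3.19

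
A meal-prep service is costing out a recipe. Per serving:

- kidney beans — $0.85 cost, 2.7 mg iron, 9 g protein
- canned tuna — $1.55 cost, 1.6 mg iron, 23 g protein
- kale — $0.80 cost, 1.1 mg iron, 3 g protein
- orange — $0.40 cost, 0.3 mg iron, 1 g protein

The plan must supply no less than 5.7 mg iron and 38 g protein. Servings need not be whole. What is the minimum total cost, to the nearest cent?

kidney beans only: max(5.7/2.7, 38/9) = 4.222 servings → $3.59.
canned tuna only: max(5.7/1.6, 38/23) = 3.562 servings → $5.52.
kale only: max(5.7/1.1, 38/3) = 12.67 servings → $10.13.
orange only: max(5.7/0.3, 38/1) = 38 servings → $15.20.
kidney beans + canned tuna with both tight: 1.474 servings and 1.075 servings → $2.92.
kidney beans + kale: intersection lies outside the first quadrant.
kidney beans + orange (both tight): parallel constraints — no distinct corner.
canned tuna + kale with both tight: 1.205 servings and 3.429 servings → $4.61.
canned tuna + orange with both tight: 1.075 servings and 13.26 servings → $6.97.
kale + orange with both targets exact would need a negative amount; discard.
Cheapest feasible corner: $2.92.

$2.92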